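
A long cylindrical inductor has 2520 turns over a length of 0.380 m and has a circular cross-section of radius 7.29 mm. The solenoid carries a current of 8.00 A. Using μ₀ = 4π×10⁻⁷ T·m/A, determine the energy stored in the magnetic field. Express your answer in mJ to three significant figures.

U ≈ 112 mJ

A = πr² = π(7.290×10^-3 m)² = 1.670×10^-4 m².
L = μ₀N²A/ℓ = (4π×10⁻⁷)(2520)²(1.670×10^-4)/(0.38) = 3.506×10^-3 H.
U = ½LI² = ½(3.506×10^-3)(8.00)² = 0.1122 J.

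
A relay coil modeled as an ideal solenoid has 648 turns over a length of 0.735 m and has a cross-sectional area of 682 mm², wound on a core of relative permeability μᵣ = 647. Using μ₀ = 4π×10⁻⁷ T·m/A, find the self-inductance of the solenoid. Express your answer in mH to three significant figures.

L ≈ 317 mH

A = 682 mm² = 6.820×10^-4 m².
For a long solenoid, L = μ₀μᵣN²A/ℓ.
L = (4π×10⁻⁷)(647)(648)²(6.820×10^-4)/(0.735 m) = 0.3168 H.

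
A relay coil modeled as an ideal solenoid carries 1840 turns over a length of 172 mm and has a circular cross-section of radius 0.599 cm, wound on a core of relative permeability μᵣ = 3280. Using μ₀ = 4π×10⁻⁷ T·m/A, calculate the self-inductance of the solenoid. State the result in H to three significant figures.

L ≈ 9.15 H

A = πr² = π(5.990×10^-3 m)² = 1.127×10^-4 m².
For a long solenoid, L = μ₀μᵣN²A/ℓ.
L = (4π×10⁻⁷)(3280)(1840)²(1.127×10^-4)/(0.172 m) = 9.145 H.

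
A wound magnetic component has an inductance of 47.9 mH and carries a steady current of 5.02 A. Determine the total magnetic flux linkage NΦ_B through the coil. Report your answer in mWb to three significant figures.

NΦ_B ≈ 240 mWb

From L = NΦ_B/I, the flux linkage is NΦ_B = LI.
NΦ_B = (4.790×10^-2 H)(5.02 A) = 0.24046 Wb.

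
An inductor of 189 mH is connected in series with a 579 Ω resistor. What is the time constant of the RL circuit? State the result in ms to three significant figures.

τ = L/R = (0.189 H)/(579 Ω) = 3.264×10^-4 s.

τ ≈ 0.326 ms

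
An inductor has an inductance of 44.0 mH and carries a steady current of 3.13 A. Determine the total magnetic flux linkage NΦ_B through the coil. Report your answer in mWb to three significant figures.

From L = NΦ_B/I, the flux linkage is NΦ_B = LI.
NΦ_B = (4.400×10^-2 H)(3.13 A) = 0.1377 Wb.

NΦ_B ≈ 138 mWb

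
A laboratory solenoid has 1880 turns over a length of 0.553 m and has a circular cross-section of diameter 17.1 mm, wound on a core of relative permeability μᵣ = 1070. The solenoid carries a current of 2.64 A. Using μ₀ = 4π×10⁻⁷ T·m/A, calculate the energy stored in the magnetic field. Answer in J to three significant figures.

U ≈ 6.88 J

A = π(d/2)² = π(8.550×10^-3 m)² = 2.297×10^-4 m².
L = μ₀μᵣN²A/ℓ = (4π×10⁻⁷)(1070)(1880)²(2.297×10^-4)/(0.553) = 1.974 H.
U = ½LI² = ½(1.974)(2.64)² = 6.878 J.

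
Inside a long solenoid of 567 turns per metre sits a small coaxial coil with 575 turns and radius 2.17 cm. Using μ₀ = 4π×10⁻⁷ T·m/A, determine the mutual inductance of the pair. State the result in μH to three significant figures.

M ≈ 606 μH

The outer solenoid produces a uniform field B₁ = μ₀n₁I₁ across the inner coil,
so the flux linkage is N₂Φ = N₂B₁A₂ = μ₀n₁N₂A₂·I₁, giving M = μ₀n₁N₂A₂.
A₂ = πr² = π(2.170×10^-2 m)² = 1.479×10^-3 m².
M = (4π×10⁻⁷)(567)(575)(1.479×10^-3) = 6.061×10^-4 H.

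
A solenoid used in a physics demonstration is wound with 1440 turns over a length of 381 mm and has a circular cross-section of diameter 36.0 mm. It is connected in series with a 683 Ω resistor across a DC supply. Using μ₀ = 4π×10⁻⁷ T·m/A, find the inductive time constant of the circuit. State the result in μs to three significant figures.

τ ≈ 10.2 μs

A = π(d/2)² = π(1.800×10^-2 m)² = 1.018×10^-3 m².
L = μ₀N²A/ℓ = (4π×10⁻⁷)(1440)²(1.018×10^-3)/(0.381) = 6.962×10^-3 H.
τ = L/R = (6.962×10^-3)/(683) = 1.019×10^-5 s.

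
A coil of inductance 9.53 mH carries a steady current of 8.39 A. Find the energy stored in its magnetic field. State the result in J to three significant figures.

Stored magnetic energy: U = ½LI².
U = ½(9.530×10^-3 H)(8.39 A)² = 0.3354 J.

U ≈ 0.335 J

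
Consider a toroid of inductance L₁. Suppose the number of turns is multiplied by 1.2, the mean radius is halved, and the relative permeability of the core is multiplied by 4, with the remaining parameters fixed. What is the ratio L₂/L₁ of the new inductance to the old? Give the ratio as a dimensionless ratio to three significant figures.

For a toroid, L ∝ μᵣN²A/R.
L₂/L₁ = (1.2)^2 × (0.5)^-1 × (4) = 11.5.

L₂/L₁ = 11.5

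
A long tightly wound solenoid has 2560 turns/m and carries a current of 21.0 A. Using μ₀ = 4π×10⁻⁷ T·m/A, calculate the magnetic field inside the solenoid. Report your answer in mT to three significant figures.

B ≈ 67.6 mT

Inside a long solenoid, B = μ₀nI.
B = (4π×10⁻⁷)(2.560×10^3 m⁻¹)(21.0 A) = 6.756×10^-2 T.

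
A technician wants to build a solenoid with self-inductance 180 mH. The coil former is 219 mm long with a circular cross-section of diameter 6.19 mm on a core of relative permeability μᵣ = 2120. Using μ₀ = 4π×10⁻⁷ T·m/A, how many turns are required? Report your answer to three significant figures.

A = π(d/2)² = π(3.095×10^-3 m)² = 3.009×10^-5 m².
From L = μ₀μᵣN²A/ℓ, N = √(Lℓ / (μ₀μᵣA)).
N = √[(0.18)(0.219) / ((4π×10⁻⁷)(2120)×3.009×10^-5)] = √(4.917×10^5) ≈ 701.2.

N ≈ 701 turns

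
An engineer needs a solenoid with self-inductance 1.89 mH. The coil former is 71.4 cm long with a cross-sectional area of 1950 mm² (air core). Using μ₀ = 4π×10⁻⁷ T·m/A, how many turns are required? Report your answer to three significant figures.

N ≈ 742 turns

A = 1950 mm² = 1.950×10^-3 m².
From L = μ₀N²A/ℓ, N = √(Lℓ / (μ₀A)).
N = √[(1.890×10^-3)(0.714) / ((4π×10⁻⁷)×1.950×10^-3)] = √(5.507×10^5) ≈ 742.1.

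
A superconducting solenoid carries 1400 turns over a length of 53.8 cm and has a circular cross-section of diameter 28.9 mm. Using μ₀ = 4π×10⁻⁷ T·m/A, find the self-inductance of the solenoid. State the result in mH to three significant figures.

A = π(d/2)² = π(1.445×10^-2 m)² = 6.560×10^-4 m².
For a long solenoid, L = μ₀N²A/ℓ.
L = (4π×10⁻⁷)(1400)²(6.560×10^-4)/(0.538 m) = 3.003×10^-3 H.

L ≈ 3.00 mH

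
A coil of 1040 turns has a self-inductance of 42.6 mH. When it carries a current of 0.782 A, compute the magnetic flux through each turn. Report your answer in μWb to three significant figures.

Φ_B ≈ 32.0 μWb

From L = NΦ_B/I, the flux per turn is Φ_B = LI/N.
Φ_B = (4.260×10^-2 H)(0.782 A)/1040 = 3.203×10^-5 Wb.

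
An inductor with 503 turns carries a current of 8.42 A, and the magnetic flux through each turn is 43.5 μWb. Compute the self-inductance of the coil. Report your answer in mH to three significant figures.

L ≈ 2.60 mH

Self-inductance is defined by L = NΦ_B/I (flux linkage over current).
L = (503)(4.350×10^-5 Wb)/(8.42 A) = 2.599×10^-3 H.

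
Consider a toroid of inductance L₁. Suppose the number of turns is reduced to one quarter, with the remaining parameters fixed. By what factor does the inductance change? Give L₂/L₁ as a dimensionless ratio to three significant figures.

L₂/L₁ = 0.0625

For a toroid, L ∝ μᵣN²A/R.
L₂/L₁ = (0.25)^2 = 0.0625.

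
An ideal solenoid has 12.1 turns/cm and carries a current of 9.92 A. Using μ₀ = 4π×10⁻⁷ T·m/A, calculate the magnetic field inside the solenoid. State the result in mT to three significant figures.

B ≈ 15.1 mT

Inside a long solenoid, B = μ₀nI.
B = (4π×10⁻⁷)(1.210×10^3 m⁻¹)(9.92 A) = 1.508×10^-2 T.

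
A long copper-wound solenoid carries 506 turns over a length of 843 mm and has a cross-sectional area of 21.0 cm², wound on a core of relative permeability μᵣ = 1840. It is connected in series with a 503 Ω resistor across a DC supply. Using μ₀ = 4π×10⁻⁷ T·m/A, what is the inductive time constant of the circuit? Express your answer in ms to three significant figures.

A = 21.0 cm² = 2.100×10^-3 m².
L = μ₀μᵣN²A/ℓ = (4π×10⁻⁷)(1840)(506)²(2.100×10^-3)/(0.843) = 1.4748 H.
τ = L/R = (1.4748)/(503) = 2.932×10^-3 s.

τ ≈ 2.93 ms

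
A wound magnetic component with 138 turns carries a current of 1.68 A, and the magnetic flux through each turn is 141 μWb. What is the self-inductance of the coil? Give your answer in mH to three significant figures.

L ≈ 11.6 mH

Self-inductance is defined by L = NΦ_B/I (flux linkage over current).
L = (138)(1.410×10^-4 Wb)/(1.68 A) = 1.158×10^-2 H.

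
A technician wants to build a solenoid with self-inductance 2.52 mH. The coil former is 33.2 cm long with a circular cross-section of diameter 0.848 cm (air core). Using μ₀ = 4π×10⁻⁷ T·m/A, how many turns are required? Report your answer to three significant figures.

A = π(d/2)² = π(4.240×10^-3 m)² = 5.648×10^-5 m².
From L = μ₀N²A/ℓ, N = √(Lℓ / (μ₀A)).
N = √[(2.520×10^-3)(0.332) / ((4π×10⁻⁷)×5.648×10^-5)] = √(1.179×10^7) ≈ 3433.4.

N ≈ 3430 turns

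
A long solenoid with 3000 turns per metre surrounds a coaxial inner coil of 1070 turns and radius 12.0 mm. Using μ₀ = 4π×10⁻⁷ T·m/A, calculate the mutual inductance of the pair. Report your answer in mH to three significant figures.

M ≈ 1.82 mH

The outer solenoid produces a uniform field B₁ = μ₀n₁I₁ across the inner coil,
so the flux linkage is N₂Φ = N₂B₁A₂ = μ₀n₁N₂A₂·I₁, giving M = μ₀n₁N₂A₂.
A₂ = πr² = π(1.200×10^-2 m)² = 4.524×10^-4 m².
M = (4π×10⁻⁷)(3000)(1070)(4.524×10^-4) = 1.8249×10^-3 H.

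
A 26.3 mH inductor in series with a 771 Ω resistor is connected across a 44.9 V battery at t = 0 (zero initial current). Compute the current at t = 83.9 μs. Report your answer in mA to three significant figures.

I ≈ 53.3 mA

τ = L/R = 2.630×10^-2/771 = 3.411×10^-5 s; final current I_∞ = ε/R = 44.9/771 = 5.824×10^-2 A.
I(t) = I_∞(1 − e^(−t/τ)) with t/τ = 2.460.
I = (5.824×10^-2)(1 − e^(−2.460)) = 5.326×10^-2 A.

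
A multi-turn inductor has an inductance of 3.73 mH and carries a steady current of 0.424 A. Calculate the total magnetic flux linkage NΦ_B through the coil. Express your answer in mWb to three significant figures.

From L = NΦ_B/I, the flux linkage is NΦ_B = LI.
NΦ_B = (3.730×10^-3 H)(0.424 A) = 1.582×10^-3 Wb.

NΦ_B ≈ 1.58 mWb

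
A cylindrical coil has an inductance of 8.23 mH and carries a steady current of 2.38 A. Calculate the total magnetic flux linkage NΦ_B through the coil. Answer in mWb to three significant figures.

NΦ_B ≈ 19.6 mWb

From L = NΦ_B/I, the flux linkage is NΦ_B = LI.
NΦ_B = (8.230×10^-3 H)(2.38 A) = 1.959×10^-2 Wb.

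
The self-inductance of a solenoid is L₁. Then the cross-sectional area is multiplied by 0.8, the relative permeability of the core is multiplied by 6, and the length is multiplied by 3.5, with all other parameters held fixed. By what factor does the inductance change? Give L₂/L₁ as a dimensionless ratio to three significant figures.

For a solenoid, L ∝ μᵣN²A/ℓ.
L₂/L₁ = (0.8) × (6) × (3.5)^-1 = 1.37.

L₂/L₁ = 1.37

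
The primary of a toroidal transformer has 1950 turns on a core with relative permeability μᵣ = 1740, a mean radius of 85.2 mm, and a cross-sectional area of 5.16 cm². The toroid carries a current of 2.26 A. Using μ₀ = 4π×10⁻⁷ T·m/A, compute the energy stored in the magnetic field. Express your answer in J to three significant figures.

L = μ₀μᵣN²A/(2πR) = (4π×10⁻⁷)(1740)(1950)²(5.160×10^-4)/(2π×8.520×10^-2) = 8.014 H.
U = ½LI² = ½(8.014)(2.26)² = 20.47 J.

U ≈ 20.5 J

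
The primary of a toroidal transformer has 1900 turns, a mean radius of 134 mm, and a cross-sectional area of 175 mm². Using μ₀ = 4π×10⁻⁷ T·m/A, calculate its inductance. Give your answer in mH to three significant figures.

For a thin toroid, L = μ₀N²A/(2πR).
L = (4π×10⁻⁷)(1900)²(1.750×10^-4) / (2π×0.134 m) = 9.429×10^-4 H.

L ≈ 0.943 mH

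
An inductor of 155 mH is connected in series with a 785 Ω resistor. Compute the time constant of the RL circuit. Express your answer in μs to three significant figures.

τ ≈ 197 μs

τ = L/R = (0.155 H)/(785 Ω) = 1.9745×10^-4 s.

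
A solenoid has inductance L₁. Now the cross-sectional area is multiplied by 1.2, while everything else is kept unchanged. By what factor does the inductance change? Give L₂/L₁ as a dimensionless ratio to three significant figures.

For a solenoid, L ∝ μᵣN²A/ℓ.
L₂/L₁ = (1.2) = 1.20.

L₂/L₁ = 1.20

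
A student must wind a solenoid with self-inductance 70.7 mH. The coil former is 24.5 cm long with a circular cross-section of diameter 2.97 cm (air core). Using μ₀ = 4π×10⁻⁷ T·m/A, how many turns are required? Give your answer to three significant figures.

N ≈ 4460 turns

A = π(d/2)² = π(1.485×10^-2 m)² = 6.928×10^-4 m².
From L = μ₀N²A/ℓ, N = √(Lℓ / (μ₀A)).
N = √[(7.070×10^-2)(0.245) / ((4π×10⁻⁷)×6.928×10^-4)] = √(1.990×10^7) ≈ 4460.5.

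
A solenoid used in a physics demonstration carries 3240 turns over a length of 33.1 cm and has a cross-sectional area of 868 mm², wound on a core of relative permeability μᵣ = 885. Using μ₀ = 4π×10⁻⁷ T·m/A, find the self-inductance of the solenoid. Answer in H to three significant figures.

L ≈ 30.6 H

A = 868 mm² = 8.680×10^-4 m².
For a long solenoid, L = μ₀μᵣN²A/ℓ.
L = (4π×10⁻⁷)(885)(3240)²(8.680×10^-4)/(0.331 m) = 30.62 H.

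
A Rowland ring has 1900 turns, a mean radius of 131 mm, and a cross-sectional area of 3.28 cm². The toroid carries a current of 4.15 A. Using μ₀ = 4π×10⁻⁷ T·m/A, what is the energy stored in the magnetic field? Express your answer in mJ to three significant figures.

L = μ₀N²A/(2πR) = (4π×10⁻⁷)(1900)²(3.280×10^-4)/(2π×0.131) = 1.808×10^-3 H.
U = ½LI² = ½(1.808×10^-3)(4.15)² = 1.557×10^-2 J.

U ≈ 15.6 mJ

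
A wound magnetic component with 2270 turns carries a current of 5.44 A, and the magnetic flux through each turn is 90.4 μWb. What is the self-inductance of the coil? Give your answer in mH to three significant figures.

L ≈ 37.7 mH

Self-inductance is defined by L = NΦ_B/I (flux linkage over current).
L = (2270)(9.040×10^-5 Wb)/(5.44 A) = 3.772×10^-2 H.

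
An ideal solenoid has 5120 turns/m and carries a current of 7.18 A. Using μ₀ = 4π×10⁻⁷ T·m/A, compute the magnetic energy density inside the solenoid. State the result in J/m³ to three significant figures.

B = μ₀nI = (4π×10⁻⁷)(5.120×10^3)(7.18) = 4.620×10^-2 T.
u = B²/(2μ₀) = (4.620×10^-2)²/(2×4π×10⁻⁷) = 849.1 J/m³.

u ≈ 849 J/m³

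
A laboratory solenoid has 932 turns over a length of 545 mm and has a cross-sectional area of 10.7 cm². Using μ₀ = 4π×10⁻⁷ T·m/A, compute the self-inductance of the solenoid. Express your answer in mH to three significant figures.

L ≈ 2.14 mH

A = 10.7 cm² = 1.070×10^-3 m².
For a long solenoid, L = μ₀N²A/ℓ.
L = (4π×10⁻⁷)(932)²(1.070×10^-3)/(0.545 m) = 2.143×10^-3 H.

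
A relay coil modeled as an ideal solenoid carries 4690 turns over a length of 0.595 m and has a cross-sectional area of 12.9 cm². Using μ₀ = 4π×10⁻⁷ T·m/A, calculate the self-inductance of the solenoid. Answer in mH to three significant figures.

L ≈ 59.9 mH

A = 12.9 cm² = 1.290×10^-3 m².
For a long solenoid, L = μ₀N²A/ℓ.
L = (4π×10⁻⁷)(4690)²(1.290×10^-3)/(0.595 m) = 5.993×10^-2 H.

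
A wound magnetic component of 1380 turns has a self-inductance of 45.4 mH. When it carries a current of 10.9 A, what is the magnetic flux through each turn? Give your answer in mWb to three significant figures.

From L = NΦ_B/I, the flux per turn is Φ_B = LI/N.
Φ_B = (4.540×10^-2 H)(10.9 A)/1380 = 3.586×10^-4 Wb.

Φ_B ≈ 0.359 mWb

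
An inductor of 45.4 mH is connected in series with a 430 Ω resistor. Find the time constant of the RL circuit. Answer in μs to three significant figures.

τ ≈ 106 μs

τ = L/R = (4.540×10^-2 H)/(430 Ω) = 1.056×10^-4 s.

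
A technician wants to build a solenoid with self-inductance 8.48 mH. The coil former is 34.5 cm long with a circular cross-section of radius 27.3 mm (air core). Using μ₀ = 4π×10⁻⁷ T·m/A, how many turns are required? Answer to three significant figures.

A = πr² = π(2.730×10^-2 m)² = 2.341×10^-3 m².
From L = μ₀N²A/ℓ, N = √(Lℓ / (μ₀A)).
N = √[(8.480×10^-3)(0.345) / ((4π×10⁻⁷)×2.341×10^-3)] = √(9.943×10^5) ≈ 997.2.

N ≈ 997 turns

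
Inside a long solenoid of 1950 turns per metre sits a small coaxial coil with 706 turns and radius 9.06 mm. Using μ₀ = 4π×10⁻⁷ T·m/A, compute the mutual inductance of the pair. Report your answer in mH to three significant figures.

The outer solenoid produces a uniform field B₁ = μ₀n₁I₁ across the inner coil,
so the flux linkage is N₂Φ = N₂B₁A₂ = μ₀n₁N₂A₂·I₁, giving M = μ₀n₁N₂A₂.
A₂ = πr² = π(9.060×10^-3 m)² = 2.579×10^-4 m².
M = (4π×10⁻⁷)(1950)(706)(2.579×10^-4) = 4.461×10^-4 H.

M ≈ 0.446 mH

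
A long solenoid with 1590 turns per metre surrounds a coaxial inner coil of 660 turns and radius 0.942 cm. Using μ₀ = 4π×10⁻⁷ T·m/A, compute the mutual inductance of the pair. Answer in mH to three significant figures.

M ≈ 0.368 mH

The outer solenoid produces a uniform field B₁ = μ₀n₁I₁ across the inner coil,
so the flux linkage is N₂Φ = N₂B₁A₂ = μ₀n₁N₂A₂·I₁, giving M = μ₀n₁N₂A₂.
A₂ = πr² = π(9.420×10^-3 m)² = 2.788×10^-4 m².
M = (4π×10⁻⁷)(1590)(660)(2.788×10^-4) = 3.676×10^-4 H.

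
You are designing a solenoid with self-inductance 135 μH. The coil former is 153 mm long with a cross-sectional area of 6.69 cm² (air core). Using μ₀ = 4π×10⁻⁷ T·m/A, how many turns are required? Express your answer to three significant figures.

N ≈ 157 turns

A = 6.69 cm² = 6.690×10^-4 m².
From L = μ₀N²A/ℓ, N = √(Lℓ / (μ₀A)).
N = √[(1.350×10^-4)(0.153) / ((4π×10⁻⁷)×6.690×10^-4)] = √(2.457×10^4) ≈ 156.7.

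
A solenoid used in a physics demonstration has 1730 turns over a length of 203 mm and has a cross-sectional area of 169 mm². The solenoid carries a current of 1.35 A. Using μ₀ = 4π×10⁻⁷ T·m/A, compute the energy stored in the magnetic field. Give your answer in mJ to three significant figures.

A = 169 mm² = 1.690×10^-4 m².
L = μ₀N²A/ℓ = (4π×10⁻⁷)(1730)²(1.690×10^-4)/(0.203) = 3.131×10^-3 H.
U = ½LI² = ½(3.131×10^-3)(1.35)² = 2.853×10^-3 J.

U ≈ 2.85 mJ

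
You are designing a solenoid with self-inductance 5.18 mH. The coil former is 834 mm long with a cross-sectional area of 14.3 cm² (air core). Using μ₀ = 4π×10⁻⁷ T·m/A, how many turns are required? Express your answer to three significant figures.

A = 14.3 cm² = 1.430×10^-3 m².
From L = μ₀N²A/ℓ, N = √(Lℓ / (μ₀A)).
N = √[(5.180×10^-3)(0.834) / ((4π×10⁻⁷)×1.430×10^-3)] = √(2.404×10^6) ≈ 1550.5.

N ≈ 1550 turns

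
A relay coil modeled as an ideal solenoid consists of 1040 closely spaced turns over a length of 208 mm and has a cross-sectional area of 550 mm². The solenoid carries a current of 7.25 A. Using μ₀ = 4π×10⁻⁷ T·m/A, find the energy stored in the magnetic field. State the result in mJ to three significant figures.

A = 550 mm² = 5.500×10^-4 m².
L = μ₀N²A/ℓ = (4π×10⁻⁷)(1040)²(5.500×10^-4)/(0.208) = 3.594×10^-3 H.
U = ½LI² = ½(3.594×10^-3)(7.25)² = 9.445×10^-2 J.

U ≈ 94.5 mJ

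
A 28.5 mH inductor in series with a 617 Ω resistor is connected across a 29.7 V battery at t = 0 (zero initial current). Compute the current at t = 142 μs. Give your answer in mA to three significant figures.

τ = L/R = 2.850×10^-2/617 = 4.619×10^-5 s; final current I_∞ = ε/R = 29.7/617 = 4.814×10^-2 A.
I(t) = I_∞(1 − e^(−t/τ)) with t/τ = 3.074.
I = (4.814×10^-2)(1 − e^(−3.074)) = 4.591×10^-2 A.

I ≈ 45.9 mA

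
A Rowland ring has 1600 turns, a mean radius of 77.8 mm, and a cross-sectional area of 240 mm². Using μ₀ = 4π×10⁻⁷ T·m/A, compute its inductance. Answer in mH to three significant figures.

L ≈ 1.58 mH

For a thin toroid, L = μ₀N²A/(2πR).
L = (4π×10⁻⁷)(1600)²(2.400×10^-4) / (2π×7.780×10^-2 m) = 1.579×10^-3 H.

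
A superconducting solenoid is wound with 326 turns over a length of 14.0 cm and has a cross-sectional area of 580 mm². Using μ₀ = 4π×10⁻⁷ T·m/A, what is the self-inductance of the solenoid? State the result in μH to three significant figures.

A = 580 mm² = 5.800×10^-4 m².
For a long solenoid, L = μ₀N²A/ℓ.
L = (4π×10⁻⁷)(326)²(5.800×10^-4)/(0.14 m) = 5.533×10^-4 H.

L ≈ 553 μH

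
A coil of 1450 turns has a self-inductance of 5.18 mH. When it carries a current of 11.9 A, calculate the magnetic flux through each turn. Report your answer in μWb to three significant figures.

From L = NΦ_B/I, the flux per turn is Φ_B = LI/N.
Φ_B = (5.180×10^-3 H)(11.9 A)/1450 = 4.251×10^-5 Wb.

Φ_B ≈ 42.5 μWb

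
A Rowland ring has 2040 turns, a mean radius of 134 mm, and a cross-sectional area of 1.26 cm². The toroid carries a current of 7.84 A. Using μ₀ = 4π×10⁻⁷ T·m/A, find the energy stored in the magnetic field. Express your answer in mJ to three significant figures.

L = μ₀N²A/(2πR) = (4π×10⁻⁷)(2040)²(1.260×10^-4)/(2π×0.134) = 7.826×10^-4 H.
U = ½LI² = ½(7.826×10^-4)(7.84)² = 2.405×10^-2 J.

U ≈ 24.1 mJ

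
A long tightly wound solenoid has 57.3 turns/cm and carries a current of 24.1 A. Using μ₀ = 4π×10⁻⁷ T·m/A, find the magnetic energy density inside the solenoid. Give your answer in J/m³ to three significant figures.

u ≈ 12000 J/m³

B = μ₀nI = (4π×10⁻⁷)(5.730×10^3)(24.1) = 0.1735 T.
u = B²/(2μ₀) = (0.1735)²/(2×4π×10⁻⁷) = 1.198×10^4 J/m³.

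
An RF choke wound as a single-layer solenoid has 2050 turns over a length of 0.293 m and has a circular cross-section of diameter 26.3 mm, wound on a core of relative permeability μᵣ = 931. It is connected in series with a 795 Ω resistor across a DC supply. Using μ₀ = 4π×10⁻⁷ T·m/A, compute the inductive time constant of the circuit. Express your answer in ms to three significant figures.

τ ≈ 11.5 ms

A = π(d/2)² = π(1.315×10^-2 m)² = 5.433×10^-4 m².
L = μ₀μᵣN²A/ℓ = (4π×10⁻⁷)(931)(2050)²(5.433×10^-4)/(0.293) = 9.116 H.
τ = L/R = (9.116)/(795) = 1.147×10^-2 s.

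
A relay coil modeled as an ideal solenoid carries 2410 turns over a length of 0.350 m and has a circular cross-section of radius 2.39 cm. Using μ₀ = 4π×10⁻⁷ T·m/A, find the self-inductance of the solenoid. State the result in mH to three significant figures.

A = πr² = π(2.390×10^-2 m)² = 1.7945×10^-3 m².
For a long solenoid, L = μ₀N²A/ℓ.
L = (4π×10⁻⁷)(2410)²(1.7945×10^-3)/(0.35 m) = 3.742×10^-2 H.

L ≈ 37.4 mH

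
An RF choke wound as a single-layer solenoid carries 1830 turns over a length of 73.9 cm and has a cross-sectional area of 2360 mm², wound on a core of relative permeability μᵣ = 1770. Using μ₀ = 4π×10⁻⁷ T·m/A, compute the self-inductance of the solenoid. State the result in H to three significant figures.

A = 2360 mm² = 2.360×10^-3 m².
For a long solenoid, L = μ₀μᵣN²A/ℓ.
L = (4π×10⁻⁷)(1770)(1830)²(2.360×10^-3)/(0.739 m) = 23.79 H.

L ≈ 23.8 H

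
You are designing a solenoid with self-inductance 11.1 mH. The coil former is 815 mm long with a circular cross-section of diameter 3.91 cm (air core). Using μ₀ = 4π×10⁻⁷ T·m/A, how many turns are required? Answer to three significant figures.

N ≈ 2450 turns

A = π(d/2)² = π(1.955×10^-2 m)² = 1.201×10^-3 m².
From L = μ₀N²A/ℓ, N = √(Lℓ / (μ₀A)).
N = √[(1.110×10^-2)(0.815) / ((4π×10⁻⁷)×1.201×10^-3)] = √(5.996×10^6) ≈ 2448.6.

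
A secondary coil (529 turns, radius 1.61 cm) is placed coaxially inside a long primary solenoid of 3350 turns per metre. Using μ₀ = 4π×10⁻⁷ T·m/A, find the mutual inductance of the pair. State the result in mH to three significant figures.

The outer solenoid produces a uniform field B₁ = μ₀n₁I₁ across the inner coil,
so the flux linkage is N₂Φ = N₂B₁A₂ = μ₀n₁N₂A₂·I₁, giving M = μ₀n₁N₂A₂.
A₂ = πr² = π(1.610×10^-2 m)² = 8.143×10^-4 m².
M = (4π×10⁻⁷)(3350)(529)(8.143×10^-4) = 1.813×10^-3 H.

M ≈ 1.81 mH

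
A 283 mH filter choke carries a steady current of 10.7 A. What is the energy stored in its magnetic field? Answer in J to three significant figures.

U ≈ 16.2 J

Stored magnetic energy: U = ½LI².
U = ½(0.283 H)(10.7 A)² = 16.2 J.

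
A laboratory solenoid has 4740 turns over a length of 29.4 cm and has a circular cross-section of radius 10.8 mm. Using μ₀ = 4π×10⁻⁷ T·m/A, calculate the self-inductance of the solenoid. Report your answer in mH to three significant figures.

A = πr² = π(1.080×10^-2 m)² = 3.664×10^-4 m².
For a long solenoid, L = μ₀N²A/ℓ.
L = (4π×10⁻⁷)(4740)²(3.664×10^-4)/(0.294 m) = 3.519×10^-2 H.

L ≈ 35.2 mH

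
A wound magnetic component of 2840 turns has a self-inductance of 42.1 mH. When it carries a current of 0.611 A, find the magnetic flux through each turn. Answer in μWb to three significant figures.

From L = NΦ_B/I, the flux per turn is Φ_B = LI/N.
Φ_B = (4.210×10^-2 H)(0.611 A)/2840 = 9.057×10^-6 Wb.

Φ_B ≈ 9.06 μWb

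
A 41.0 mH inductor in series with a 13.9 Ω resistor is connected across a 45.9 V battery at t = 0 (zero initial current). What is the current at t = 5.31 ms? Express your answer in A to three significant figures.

τ = L/R = 4.100×10^-2/13.9 = 2.950×10^-3 s; final current I_∞ = ε/R = 45.9/13.9 = 3.302 A.
I(t) = I_∞(1 − e^(−t/τ)) with t/τ = 1.800.
I = (3.302)(1 − e^(−1.800)) = 2.756 A.

I ≈ 2.76 A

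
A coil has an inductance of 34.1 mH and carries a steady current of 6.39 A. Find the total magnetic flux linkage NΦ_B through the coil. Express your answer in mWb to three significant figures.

From L = NΦ_B/I, the flux linkage is NΦ_B = LI.
NΦ_B = (3.410×10^-2 H)(6.39 A) = 0.2179 Wb.

NΦ_B ≈ 218 mWb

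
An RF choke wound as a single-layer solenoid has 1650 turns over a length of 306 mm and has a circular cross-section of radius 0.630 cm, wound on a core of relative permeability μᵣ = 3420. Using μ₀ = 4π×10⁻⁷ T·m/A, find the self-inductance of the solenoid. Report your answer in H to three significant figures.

A = πr² = π(6.300×10^-3 m)² = 1.247×10^-4 m².
For a long solenoid, L = μ₀μᵣN²A/ℓ.
L = (4π×10⁻⁷)(3420)(1650)²(1.247×10^-4)/(0.306 m) = 4.768 H.

L ≈ 4.77 H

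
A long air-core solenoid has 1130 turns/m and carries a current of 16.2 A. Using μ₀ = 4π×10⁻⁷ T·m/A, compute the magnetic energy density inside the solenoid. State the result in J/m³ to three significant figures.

u ≈ 211 J/m³

B = μ₀nI = (4π×10⁻⁷)(1.130×10^3)(16.2) = 2.300×10^-2 T.
u = B²/(2μ₀) = (2.300×10^-2)²/(2×4π×10⁻⁷) = 210.6 J/m³.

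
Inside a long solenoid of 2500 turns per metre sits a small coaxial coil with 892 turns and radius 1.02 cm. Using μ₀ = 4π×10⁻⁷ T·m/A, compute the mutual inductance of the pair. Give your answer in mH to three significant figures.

The outer solenoid produces a uniform field B₁ = μ₀n₁I₁ across the inner coil,
so the flux linkage is N₂Φ = N₂B₁A₂ = μ₀n₁N₂A₂·I₁, giving M = μ₀n₁N₂A₂.
A₂ = πr² = π(1.020×10^-2 m)² = 3.269×10^-4 m².
M = (4π×10⁻⁷)(2500)(892)(3.269×10^-4) = 9.159×10^-4 H.

M ≈ 0.916 mH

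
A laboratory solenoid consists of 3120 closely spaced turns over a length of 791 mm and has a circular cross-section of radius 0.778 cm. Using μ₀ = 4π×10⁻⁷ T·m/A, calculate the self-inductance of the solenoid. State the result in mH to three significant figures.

L ≈ 2.94 mH

A = πr² = π(7.780×10^-3 m)² = 1.902×10^-4 m².
For a long solenoid, L = μ₀N²A/ℓ.
L = (4π×10⁻⁷)(3120)²(1.902×10^-4)/(0.791 m) = 2.941×10^-3 H.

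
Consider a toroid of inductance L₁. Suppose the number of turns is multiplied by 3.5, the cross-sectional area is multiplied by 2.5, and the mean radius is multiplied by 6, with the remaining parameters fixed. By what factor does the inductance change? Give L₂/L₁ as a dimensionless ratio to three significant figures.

For a toroid, L ∝ μᵣN²A/R.
L₂/L₁ = (3.5)^2 × (2.5) × (6)^-1 = 5.10.

L₂/L₁ = 5.10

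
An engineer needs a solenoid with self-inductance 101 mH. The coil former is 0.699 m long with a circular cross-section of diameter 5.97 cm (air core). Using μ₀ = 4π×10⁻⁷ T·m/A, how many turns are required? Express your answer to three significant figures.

A = π(d/2)² = π(2.985×10^-2 m)² = 2.799×10^-3 m².
From L = μ₀N²A/ℓ, N = √(Lℓ / (μ₀A)).
N = √[(0.101)(0.699) / ((4π×10⁻⁷)×2.799×10^-3)] = √(2.007×10^7) ≈ 4480.0.

N ≈ 4480 turns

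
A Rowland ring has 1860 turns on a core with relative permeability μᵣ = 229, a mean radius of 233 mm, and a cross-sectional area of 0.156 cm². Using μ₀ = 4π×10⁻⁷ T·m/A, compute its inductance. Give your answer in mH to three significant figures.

For a thin toroid, L = μ₀μᵣN²A/(2πR).
L = (4π×10⁻⁷)(229)(1860)²(1.560×10^-5) / (2π×0.233 m) = 1.061×10^-2 H.

L ≈ 10.6 mH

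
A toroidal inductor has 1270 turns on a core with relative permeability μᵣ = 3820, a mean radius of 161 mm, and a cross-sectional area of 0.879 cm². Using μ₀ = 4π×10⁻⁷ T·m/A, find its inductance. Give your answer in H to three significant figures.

For a thin toroid, L = μ₀μᵣN²A/(2πR).
L = (4π×10⁻⁷)(3820)(1270)²(8.790×10^-5) / (2π×0.161 m) = 0.6728 H.

L ≈ 0.673 H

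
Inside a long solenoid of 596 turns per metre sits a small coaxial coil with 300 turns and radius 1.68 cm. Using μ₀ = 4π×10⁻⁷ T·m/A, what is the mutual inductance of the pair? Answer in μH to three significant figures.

M ≈ 199 μH

The outer solenoid produces a uniform field B₁ = μ₀n₁I₁ across the inner coil,
so the flux linkage is N₂Φ = N₂B₁A₂ = μ₀n₁N₂A₂·I₁, giving M = μ₀n₁N₂A₂.
A₂ = πr² = π(1.680×10^-2 m)² = 8.867×10^-4 m².
M = (4π×10⁻⁷)(596)(300)(8.867×10^-4) = 1.992×10^-4 H.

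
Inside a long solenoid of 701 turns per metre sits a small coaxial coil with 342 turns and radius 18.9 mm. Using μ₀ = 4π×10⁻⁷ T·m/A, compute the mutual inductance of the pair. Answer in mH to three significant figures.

The outer solenoid produces a uniform field B₁ = μ₀n₁I₁ across the inner coil,
so the flux linkage is N₂Φ = N₂B₁A₂ = μ₀n₁N₂A₂·I₁, giving M = μ₀n₁N₂A₂.
A₂ = πr² = π(1.890×10^-2 m)² = 1.122×10^-3 m².
M = (4π×10⁻⁷)(701)(342)(1.122×10^-3) = 3.381×10^-4 H.

M ≈ 0.338 mH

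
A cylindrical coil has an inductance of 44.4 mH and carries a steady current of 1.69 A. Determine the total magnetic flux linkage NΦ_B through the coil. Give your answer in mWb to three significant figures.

From L = NΦ_B/I, the flux linkage is NΦ_B = LI.
NΦ_B = (4.440×10^-2 H)(1.69 A) = 7.504×10^-2 Wb.

NΦ_B ≈ 75.0 mWb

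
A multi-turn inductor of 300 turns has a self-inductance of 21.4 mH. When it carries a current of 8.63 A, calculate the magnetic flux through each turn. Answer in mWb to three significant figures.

From L = NΦ_B/I, the flux per turn is Φ_B = LI/N.
Φ_B = (2.140×10^-2 H)(8.63 A)/300 = 6.156×10^-4 Wb.

Φ_B ≈ 0.616 mWb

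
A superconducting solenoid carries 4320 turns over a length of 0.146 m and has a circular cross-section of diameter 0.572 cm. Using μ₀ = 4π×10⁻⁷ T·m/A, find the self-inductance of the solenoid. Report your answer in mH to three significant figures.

L ≈ 4.13 mH

A = π(d/2)² = π(2.860×10^-3 m)² = 2.570×10^-5 m².
For a long solenoid, L = μ₀N²A/ℓ.
L = (4π×10⁻⁷)(4320)²(2.570×10^-5)/(0.146 m) = 4.128×10^-3 H.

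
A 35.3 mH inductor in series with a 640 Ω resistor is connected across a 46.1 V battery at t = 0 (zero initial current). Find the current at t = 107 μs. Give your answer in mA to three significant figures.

I ≈ 61.7 mA

τ = L/R = 3.530×10^-2/640 = 5.516×10^-5 s; final current I_∞ = ε/R = 46.1/640 = 7.203×10^-2 A.
I(t) = I_∞(1 − e^(−t/τ)) with t/τ = 1.940.
I = (7.203×10^-2)(1 − e^(−1.940)) = 6.168×10^-2 A.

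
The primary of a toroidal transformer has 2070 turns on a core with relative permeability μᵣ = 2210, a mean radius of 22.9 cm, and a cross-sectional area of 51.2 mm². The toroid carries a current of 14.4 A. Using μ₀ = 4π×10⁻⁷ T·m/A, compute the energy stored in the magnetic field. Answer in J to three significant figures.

L = μ₀μᵣN²A/(2πR) = (4π×10⁻⁷)(2210)(2070)²(5.120×10^-5)/(2π×0.229) = 0.4234 H.
U = ½LI² = ½(0.4234)(14.4)² = 43.9 J.

U ≈ 43.9 J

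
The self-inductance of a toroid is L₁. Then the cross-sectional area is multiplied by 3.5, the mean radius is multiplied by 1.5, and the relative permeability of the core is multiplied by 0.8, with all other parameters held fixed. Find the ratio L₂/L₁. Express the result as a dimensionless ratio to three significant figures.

For a toroid, L ∝ μᵣN²A/R.
L₂/L₁ = (3.5) × (1.5)^-1 × (0.8) = 1.87.

L₂/L₁ = 1.87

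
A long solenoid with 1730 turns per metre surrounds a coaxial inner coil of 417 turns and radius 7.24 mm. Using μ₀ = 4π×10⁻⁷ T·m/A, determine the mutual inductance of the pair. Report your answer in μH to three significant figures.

M ≈ 149 μH

The outer solenoid produces a uniform field B₁ = μ₀n₁I₁ across the inner coil,
so the flux linkage is N₂Φ = N₂B₁A₂ = μ₀n₁N₂A₂·I₁, giving M = μ₀n₁N₂A₂.
A₂ = πr² = π(7.240×10^-3 m)² = 1.647×10^-4 m².
M = (4π×10⁻⁷)(1730)(417)(1.647×10^-4) = 1.493×10^-4 H.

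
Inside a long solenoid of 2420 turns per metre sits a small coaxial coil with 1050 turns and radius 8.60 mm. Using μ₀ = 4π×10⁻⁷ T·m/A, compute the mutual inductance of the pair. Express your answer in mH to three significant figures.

The outer solenoid produces a uniform field B₁ = μ₀n₁I₁ across the inner coil,
so the flux linkage is N₂Φ = N₂B₁A₂ = μ₀n₁N₂A₂·I₁, giving M = μ₀n₁N₂A₂.
A₂ = πr² = π(8.600×10^-3 m)² = 2.324×10^-4 m².
M = (4π×10⁻⁷)(2420)(1050)(2.324×10^-4) = 7.419×10^-4 H.

M ≈ 0.742 mH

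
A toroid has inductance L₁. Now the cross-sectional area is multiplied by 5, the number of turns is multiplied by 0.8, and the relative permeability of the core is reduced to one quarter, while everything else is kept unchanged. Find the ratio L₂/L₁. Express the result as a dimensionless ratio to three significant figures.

L₂/L₁ = 0.800

For a toroid, L ∝ μᵣN²A/R.
L₂/L₁ = (5) × (0.8)^2 × (0.25) = 0.800.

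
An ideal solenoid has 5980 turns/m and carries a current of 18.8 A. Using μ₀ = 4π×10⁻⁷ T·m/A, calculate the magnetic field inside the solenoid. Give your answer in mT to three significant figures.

B ≈ 141 mT

Inside a long solenoid, B = μ₀nI.
B = (4π×10⁻⁷)(5.980×10^3 m⁻¹)(18.8 A) = 0.1413 T.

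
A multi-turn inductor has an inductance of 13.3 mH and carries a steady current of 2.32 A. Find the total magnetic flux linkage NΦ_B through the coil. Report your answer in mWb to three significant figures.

NΦ_B ≈ 30.9 mWb

From L = NΦ_B/I, the flux linkage is NΦ_B = LI.
NΦ_B = (1.330×10^-2 H)(2.32 A) = 3.086×10^-2 Wb.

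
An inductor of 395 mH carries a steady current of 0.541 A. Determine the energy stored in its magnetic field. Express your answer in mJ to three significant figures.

U ≈ 57.8 mJ

Stored magnetic energy: U = ½LI².
U = ½(0.395 H)(0.541 A)² = 5.780×10^-2 J.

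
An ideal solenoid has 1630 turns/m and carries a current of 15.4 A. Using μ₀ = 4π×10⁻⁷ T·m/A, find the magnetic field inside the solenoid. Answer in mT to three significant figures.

B ≈ 31.5 mT

Inside a long solenoid, B = μ₀nI.
B = (4π×10⁻⁷)(1.630×10^3 m⁻¹)(15.4 A) = 3.154×10^-2 T.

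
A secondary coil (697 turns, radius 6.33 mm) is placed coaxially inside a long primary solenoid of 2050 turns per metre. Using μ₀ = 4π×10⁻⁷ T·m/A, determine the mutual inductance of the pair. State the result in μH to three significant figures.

M ≈ 226 μH

The outer solenoid produces a uniform field B₁ = μ₀n₁I₁ across the inner coil,
so the flux linkage is N₂Φ = N₂B₁A₂ = μ₀n₁N₂A₂·I₁, giving M = μ₀n₁N₂A₂.
A₂ = πr² = π(6.330×10^-3 m)² = 1.259×10^-4 m².
M = (4π×10⁻⁷)(2050)(697)(1.259×10^-4) = 2.260×10^-4 H.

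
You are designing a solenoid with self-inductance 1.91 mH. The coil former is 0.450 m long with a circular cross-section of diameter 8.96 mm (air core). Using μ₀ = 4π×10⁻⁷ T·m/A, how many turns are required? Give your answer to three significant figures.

N ≈ 3290 turns

A = π(d/2)² = π(4.480×10^-3 m)² = 6.305×10^-5 m².
From L = μ₀N²A/ℓ, N = √(Lℓ / (μ₀A)).
N = √[(1.910×10^-3)(0.45) / ((4π×10⁻⁷)×6.305×10^-5)] = √(1.0848×10^7) ≈ 3293.6.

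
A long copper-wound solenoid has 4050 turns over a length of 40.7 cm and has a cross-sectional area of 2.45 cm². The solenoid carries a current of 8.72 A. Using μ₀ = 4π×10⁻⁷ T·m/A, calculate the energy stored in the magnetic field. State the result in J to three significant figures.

U ≈ 0.472 J

A = 2.45 cm² = 2.450×10^-4 m².
L = μ₀N²A/ℓ = (4π×10⁻⁷)(4050)²(2.450×10^-4)/(0.407) = 1.241×10^-2 H.
U = ½LI² = ½(1.241×10^-2)(8.72)² = 0.4717 J.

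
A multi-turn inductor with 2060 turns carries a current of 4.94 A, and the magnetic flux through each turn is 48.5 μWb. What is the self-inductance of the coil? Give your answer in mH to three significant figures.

Self-inductance is defined by L = NΦ_B/I (flux linkage over current).
L = (2060)(4.850×10^-5 Wb)/(4.94 A) = 2.022×10^-2 H.

L ≈ 20.2 mH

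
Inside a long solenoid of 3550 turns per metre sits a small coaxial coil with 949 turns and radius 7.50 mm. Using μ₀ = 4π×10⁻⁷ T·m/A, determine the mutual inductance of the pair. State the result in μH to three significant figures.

M ≈ 748 μH

The outer solenoid produces a uniform field B₁ = μ₀n₁I₁ across the inner coil,
so the flux linkage is N₂Φ = N₂B₁A₂ = μ₀n₁N₂A₂·I₁, giving M = μ₀n₁N₂A₂.
A₂ = πr² = π(7.500×10^-3 m)² = 1.767×10^-4 m².
M = (4π×10⁻⁷)(3550)(949)(1.767×10^-4) = 7.481×10^-4 H.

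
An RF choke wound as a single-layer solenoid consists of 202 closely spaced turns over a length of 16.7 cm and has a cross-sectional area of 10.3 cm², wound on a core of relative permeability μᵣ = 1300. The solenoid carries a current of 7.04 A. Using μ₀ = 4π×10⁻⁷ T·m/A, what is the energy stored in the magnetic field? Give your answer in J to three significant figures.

A = 10.3 cm² = 1.030×10^-3 m².
L = μ₀μᵣN²A/ℓ = (4π×10⁻⁷)(1300)(202)²(1.030×10^-3)/(0.167) = 0.4111 H.
U = ½LI² = ½(0.4111)(7.04)² = 10.19 J.

U ≈ 10.2 J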